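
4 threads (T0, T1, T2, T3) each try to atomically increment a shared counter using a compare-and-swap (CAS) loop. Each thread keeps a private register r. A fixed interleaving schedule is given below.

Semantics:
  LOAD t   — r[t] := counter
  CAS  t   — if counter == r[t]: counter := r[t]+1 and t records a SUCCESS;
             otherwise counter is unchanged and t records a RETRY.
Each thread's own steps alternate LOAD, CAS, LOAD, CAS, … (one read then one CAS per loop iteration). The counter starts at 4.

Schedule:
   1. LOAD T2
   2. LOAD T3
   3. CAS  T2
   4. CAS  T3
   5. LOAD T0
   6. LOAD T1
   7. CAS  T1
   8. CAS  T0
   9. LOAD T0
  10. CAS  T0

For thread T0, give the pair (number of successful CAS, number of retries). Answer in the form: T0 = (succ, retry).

T0 = (1, 1)

step 1: T2 LOAD ⇒ load; ctr=4 reg=4
step 2: T3 LOAD ⇒ load; ctr=4 reg=4
step 3: T2 CAS ⇒ ok; ctr=5 reg=4
step 4: T3 CAS ⇒ retry; ctr=5 reg=4
step 5: T0 LOAD ⇒ load; ctr=5 reg=5
step 6: T1 LOAD ⇒ load; ctr=5 reg=5
step 7: T1 CAS ⇒ ok; ctr=6 reg=5
step 8: T0 CAS ⇒ retry; ctr=6 reg=5
step 9: T0 LOAD ⇒ load; ctr=6 reg=6
step 10: T0 CAS ⇒ ok; ctr=7 reg=6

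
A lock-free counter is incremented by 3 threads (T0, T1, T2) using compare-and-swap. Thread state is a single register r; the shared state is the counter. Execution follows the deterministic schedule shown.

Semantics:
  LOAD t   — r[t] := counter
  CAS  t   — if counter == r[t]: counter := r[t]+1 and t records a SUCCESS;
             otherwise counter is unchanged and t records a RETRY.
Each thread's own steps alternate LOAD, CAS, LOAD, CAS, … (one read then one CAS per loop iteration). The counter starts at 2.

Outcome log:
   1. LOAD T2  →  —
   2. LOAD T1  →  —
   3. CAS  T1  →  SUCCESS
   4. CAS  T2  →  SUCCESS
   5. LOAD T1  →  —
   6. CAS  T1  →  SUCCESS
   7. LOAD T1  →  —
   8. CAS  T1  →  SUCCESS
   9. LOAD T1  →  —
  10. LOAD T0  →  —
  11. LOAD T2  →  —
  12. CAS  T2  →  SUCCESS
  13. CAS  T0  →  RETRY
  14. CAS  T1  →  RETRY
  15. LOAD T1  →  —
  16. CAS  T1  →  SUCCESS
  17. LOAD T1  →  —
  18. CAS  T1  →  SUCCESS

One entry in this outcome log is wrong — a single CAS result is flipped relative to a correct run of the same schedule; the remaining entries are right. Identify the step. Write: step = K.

step = 4

Re-executing:
T2 LOAD — after: cnt=2, r=2 — load
T1 LOAD — after: cnt=2, r=2 — load
T1 CAS — after: cnt=3, r=2 — ok
T2 CAS — after: cnt=3, r=2 — retry
T1 LOAD — after: cnt=3, r=3 — load
T1 CAS — after: cnt=4, r=3 — ok
T1 LOAD — after: cnt=4, r=4 — load
T1 CAS — after: cnt=5, r=4 — ok
T1 LOAD — after: cnt=5, r=5 — load
T0 LOAD — after: cnt=5, r=5 — load
T2 LOAD — after: cnt=5, r=5 — load
T2 CAS — after: cnt=6, r=5 — ok
T0 CAS — after: cnt=6, r=5 — retry
T1 CAS — after: cnt=6, r=5 — retry
T1 LOAD — after: cnt=6, r=6 — load
T1 CAS — after: cnt=7, r=6 — ok
T1 LOAD — after: cnt=7, r=7 — load
T1 CAS — after: cnt=8, r=7 — ok
Flip is step 4.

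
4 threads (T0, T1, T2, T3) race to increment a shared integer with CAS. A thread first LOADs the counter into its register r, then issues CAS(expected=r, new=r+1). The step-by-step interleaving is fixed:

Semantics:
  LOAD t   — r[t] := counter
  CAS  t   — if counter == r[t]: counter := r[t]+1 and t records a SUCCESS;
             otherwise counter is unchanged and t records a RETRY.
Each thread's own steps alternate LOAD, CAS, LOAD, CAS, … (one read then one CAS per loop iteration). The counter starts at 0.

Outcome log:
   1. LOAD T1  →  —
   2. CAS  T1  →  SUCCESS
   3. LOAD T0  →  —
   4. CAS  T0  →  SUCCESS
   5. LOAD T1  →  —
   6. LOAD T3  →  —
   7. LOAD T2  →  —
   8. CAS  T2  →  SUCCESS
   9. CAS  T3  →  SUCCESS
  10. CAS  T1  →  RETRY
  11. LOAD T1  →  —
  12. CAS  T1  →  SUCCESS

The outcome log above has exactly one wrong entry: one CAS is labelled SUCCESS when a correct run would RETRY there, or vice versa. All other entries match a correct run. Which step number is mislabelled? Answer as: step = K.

step = 9

Correct run:
[1] T1.load  rd  (counter 0, T1.r 0)
[2] T1.cas  hit  (counter 1, T1.r 0)
[3] T0.load  rd  (counter 1, T0.r 1)
[4] T0.cas  hit  (counter 2, T0.r 1)
[5] T1.load  rd  (counter 2, T1.r 2)
[6] T3.load  rd  (counter 2, T3.r 2)
[7] T2.load  rd  (counter 2, T2.r 2)
[8] T2.cas  hit  (counter 3, T2.r 2)
[9] T3.cas  miss  (counter 3, T3.r 2)
[10] T1.cas  miss  (counter 3, T1.r 2)
[11] T1.load  rd  (counter 3, T1.r 3)
[12] T1.cas  hit  (counter 4, T1.r 3)
Flip is step 9.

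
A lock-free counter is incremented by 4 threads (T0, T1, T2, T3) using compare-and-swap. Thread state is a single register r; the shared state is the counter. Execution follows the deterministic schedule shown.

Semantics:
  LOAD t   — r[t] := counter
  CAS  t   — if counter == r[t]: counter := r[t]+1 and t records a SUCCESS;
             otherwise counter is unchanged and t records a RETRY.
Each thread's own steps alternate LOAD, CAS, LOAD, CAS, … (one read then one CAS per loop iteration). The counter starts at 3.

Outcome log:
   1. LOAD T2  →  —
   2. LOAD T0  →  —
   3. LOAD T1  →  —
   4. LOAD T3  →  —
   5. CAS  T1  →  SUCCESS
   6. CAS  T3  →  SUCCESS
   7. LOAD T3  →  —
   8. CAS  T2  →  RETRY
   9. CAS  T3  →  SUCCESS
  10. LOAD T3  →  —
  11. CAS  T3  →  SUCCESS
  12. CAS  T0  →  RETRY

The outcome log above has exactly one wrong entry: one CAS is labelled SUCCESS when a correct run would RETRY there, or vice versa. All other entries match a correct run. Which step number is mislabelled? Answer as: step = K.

step = 6

Reference trace:
1. LOAD T2 → mem=3 r[T2]=3 [LOAD]
2. LOAD T0 → mem=3 r[T0]=3 [LOAD]
3. LOAD T1 → mem=3 r[T1]=3 [LOAD]
4. LOAD T3 → mem=3 r[T3]=3 [LOAD]
5. CAS T1 → mem=4 r[T1]=3 [OK]
6. CAS T3 → mem=4 r[T3]=3 [RETRY]
7. LOAD T3 → mem=4 r[T3]=4 [LOAD]
8. CAS T2 → mem=4 r[T2]=3 [RETRY]
9. CAS T3 → mem=5 r[T3]=4 [OK]
10. LOAD T3 → mem=5 r[T3]=5 [LOAD]
11. CAS T3 → mem=6 r[T3]=5 [OK]
12. CAS T0 → mem=6 r[T0]=3 [RETRY]
Flip is step 6.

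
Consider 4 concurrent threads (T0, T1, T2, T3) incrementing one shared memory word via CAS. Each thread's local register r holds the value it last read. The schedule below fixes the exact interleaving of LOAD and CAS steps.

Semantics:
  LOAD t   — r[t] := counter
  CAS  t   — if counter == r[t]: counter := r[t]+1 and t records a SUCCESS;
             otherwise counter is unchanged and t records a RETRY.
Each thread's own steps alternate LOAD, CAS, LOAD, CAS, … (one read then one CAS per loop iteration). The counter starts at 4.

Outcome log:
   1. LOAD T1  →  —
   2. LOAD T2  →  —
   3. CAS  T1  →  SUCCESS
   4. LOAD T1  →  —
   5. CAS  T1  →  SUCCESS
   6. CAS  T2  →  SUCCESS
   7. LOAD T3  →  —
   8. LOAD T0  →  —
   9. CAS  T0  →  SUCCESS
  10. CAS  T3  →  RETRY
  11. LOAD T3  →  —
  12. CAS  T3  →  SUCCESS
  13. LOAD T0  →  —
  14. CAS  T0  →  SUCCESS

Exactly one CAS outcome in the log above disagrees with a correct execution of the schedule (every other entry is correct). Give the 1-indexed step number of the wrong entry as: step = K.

step = 6

Correct run:
step 1: T1 LOAD ⇒ load; ctr=4 reg=4
step 2: T2 LOAD ⇒ load; ctr=4 reg=4
step 3: T1 CAS ⇒ ok; ctr=5 reg=4
step 4: T1 LOAD ⇒ load; ctr=5 reg=5
step 5: T1 CAS ⇒ ok; ctr=6 reg=5
step 6: T2 CAS ⇒ retry; ctr=6 reg=4
step 7: T3 LOAD ⇒ load; ctr=6 reg=6
step 8: T0 LOAD ⇒ load; ctr=6 reg=6
step 9: T0 CAS ⇒ ok; ctr=7 reg=6
step 10: T3 CAS ⇒ retry; ctr=7 reg=6
step 11: T3 LOAD ⇒ load; ctr=7 reg=7
step 12: T3 CAS ⇒ ok; ctr=8 reg=7
step 13: T0 LOAD ⇒ load; ctr=8 reg=8
step 14: T0 CAS ⇒ ok; ctr=9 reg=8
Log disagrees first at step 6.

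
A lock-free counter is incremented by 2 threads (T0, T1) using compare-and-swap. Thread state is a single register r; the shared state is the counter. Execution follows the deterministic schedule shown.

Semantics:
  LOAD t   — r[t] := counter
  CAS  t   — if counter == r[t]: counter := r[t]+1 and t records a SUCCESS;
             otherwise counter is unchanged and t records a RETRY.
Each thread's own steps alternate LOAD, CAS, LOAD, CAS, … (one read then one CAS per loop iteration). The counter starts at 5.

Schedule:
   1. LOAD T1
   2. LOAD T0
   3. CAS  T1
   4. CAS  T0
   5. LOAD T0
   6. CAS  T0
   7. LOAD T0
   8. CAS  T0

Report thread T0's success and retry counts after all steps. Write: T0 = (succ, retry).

T0 = (2, 1)

T1 LOAD — after: cnt=5, r=5 — load
T0 LOAD — after: cnt=5, r=5 — load
T1 CAS — after: cnt=6, r=5 — ok
T0 CAS — after: cnt=6, r=5 — retry
T0 LOAD — after: cnt=6, r=6 — load
T0 CAS — after: cnt=7, r=6 — ok
T0 LOAD — after: cnt=7, r=7 — load
T0 CAS — after: cnt=8, r=7 — ok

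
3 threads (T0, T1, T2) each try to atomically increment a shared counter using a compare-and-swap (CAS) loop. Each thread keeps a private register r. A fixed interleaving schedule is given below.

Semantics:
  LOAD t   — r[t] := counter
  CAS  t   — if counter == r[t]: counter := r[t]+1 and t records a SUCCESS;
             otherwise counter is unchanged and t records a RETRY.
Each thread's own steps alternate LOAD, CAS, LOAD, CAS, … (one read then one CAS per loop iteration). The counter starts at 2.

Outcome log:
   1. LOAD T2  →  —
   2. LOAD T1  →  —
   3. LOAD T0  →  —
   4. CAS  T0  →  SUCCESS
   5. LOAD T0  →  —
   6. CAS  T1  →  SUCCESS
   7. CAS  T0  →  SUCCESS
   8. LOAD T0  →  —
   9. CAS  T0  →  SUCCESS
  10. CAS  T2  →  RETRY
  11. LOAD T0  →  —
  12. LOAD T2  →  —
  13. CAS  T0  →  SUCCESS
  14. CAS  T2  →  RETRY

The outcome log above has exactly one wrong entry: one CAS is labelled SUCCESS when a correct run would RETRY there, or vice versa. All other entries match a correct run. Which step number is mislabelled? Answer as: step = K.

Reference trace:
#1 T2 reads 2
#2 T1 reads 2
#3 T0 reads 2
#4 T0 CAS(2→3) writes; counter now 3
#5 T0 reads 3
#6 T1 CAS(2→3) fails; counter now 3
#7 T0 CAS(3→4) writes; counter now 4
#8 T0 reads 4
#9 T0 CAS(4→5) writes; counter now 5
#10 T2 CAS(2→3) fails; counter now 5
#11 T0 reads 5
#12 T2 reads 5
#13 T0 CAS(5→6) writes; counter now 6
#14 T2 CAS(5→6) fails; counter now 6
Log disagrees first at step 6.

step = 6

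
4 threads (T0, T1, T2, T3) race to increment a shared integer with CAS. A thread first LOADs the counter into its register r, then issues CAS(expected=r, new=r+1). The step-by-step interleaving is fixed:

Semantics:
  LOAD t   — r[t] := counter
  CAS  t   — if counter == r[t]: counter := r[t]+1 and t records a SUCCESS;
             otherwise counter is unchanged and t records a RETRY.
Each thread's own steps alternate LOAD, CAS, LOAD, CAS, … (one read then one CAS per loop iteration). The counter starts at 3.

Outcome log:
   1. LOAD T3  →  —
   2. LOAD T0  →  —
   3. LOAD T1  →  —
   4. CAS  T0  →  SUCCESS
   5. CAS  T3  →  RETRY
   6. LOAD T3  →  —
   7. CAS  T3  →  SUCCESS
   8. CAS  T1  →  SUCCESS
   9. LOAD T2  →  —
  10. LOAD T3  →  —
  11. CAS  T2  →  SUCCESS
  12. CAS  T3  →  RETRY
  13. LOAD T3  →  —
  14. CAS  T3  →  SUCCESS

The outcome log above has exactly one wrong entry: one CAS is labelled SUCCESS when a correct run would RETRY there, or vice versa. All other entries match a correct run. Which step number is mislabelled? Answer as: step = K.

step = 8

Correct run:
#1 T3 reads 3
#2 T0 reads 3
#3 T1 reads 3
#4 T0 CAS(3→4) writes; counter now 4
#5 T3 CAS(3→4) fails; counter now 4
#6 T3 reads 4
#7 T3 CAS(4→5) writes; counter now 5
#8 T1 CAS(3→4) fails; counter now 5
#9 T2 reads 5
#10 T3 reads 5
#11 T2 CAS(5→6) writes; counter now 6
#12 T3 CAS(5→6) fails; counter now 6
#13 T3 reads 6
#14 T3 CAS(6→7) writes; counter now 7
Mismatch at 8.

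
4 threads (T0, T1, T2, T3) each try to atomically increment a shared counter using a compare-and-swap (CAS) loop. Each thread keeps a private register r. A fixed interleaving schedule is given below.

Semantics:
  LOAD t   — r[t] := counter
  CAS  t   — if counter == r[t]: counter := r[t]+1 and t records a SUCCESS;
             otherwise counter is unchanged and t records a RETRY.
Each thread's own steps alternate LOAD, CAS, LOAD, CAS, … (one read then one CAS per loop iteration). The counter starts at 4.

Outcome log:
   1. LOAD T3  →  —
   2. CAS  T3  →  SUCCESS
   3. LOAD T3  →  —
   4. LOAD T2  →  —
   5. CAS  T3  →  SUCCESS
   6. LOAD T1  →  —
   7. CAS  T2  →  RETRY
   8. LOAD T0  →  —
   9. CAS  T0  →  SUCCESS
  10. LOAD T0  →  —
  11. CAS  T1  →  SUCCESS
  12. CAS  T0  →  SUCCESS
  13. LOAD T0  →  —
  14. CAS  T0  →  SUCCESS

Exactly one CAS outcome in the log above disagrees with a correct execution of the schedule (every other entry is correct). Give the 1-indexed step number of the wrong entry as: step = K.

Reference trace:
1. LOAD T3 → mem=4 r[T3]=4 [LOAD]
2. CAS T3 → mem=5 r[T3]=4 [OK]
3. LOAD T3 → mem=5 r[T3]=5 [LOAD]
4. LOAD T2 → mem=5 r[T2]=5 [LOAD]
5. CAS T3 → mem=6 r[T3]=5 [OK]
6. LOAD T1 → mem=6 r[T1]=6 [LOAD]
7. CAS T2 → mem=6 r[T2]=5 [RETRY]
8. LOAD T0 → mem=6 r[T0]=6 [LOAD]
9. CAS T0 → mem=7 r[T0]=6 [OK]
10. LOAD T0 → mem=7 r[T0]=7 [LOAD]
11. CAS T1 → mem=7 r[T1]=6 [RETRY]
12. CAS T0 → mem=8 r[T0]=7 [OK]
13. LOAD T0 → mem=8 r[T0]=8 [LOAD]
14. CAS T0 → mem=9 r[T0]=8 [OK]
Log disagrees first at step 11.

step = 11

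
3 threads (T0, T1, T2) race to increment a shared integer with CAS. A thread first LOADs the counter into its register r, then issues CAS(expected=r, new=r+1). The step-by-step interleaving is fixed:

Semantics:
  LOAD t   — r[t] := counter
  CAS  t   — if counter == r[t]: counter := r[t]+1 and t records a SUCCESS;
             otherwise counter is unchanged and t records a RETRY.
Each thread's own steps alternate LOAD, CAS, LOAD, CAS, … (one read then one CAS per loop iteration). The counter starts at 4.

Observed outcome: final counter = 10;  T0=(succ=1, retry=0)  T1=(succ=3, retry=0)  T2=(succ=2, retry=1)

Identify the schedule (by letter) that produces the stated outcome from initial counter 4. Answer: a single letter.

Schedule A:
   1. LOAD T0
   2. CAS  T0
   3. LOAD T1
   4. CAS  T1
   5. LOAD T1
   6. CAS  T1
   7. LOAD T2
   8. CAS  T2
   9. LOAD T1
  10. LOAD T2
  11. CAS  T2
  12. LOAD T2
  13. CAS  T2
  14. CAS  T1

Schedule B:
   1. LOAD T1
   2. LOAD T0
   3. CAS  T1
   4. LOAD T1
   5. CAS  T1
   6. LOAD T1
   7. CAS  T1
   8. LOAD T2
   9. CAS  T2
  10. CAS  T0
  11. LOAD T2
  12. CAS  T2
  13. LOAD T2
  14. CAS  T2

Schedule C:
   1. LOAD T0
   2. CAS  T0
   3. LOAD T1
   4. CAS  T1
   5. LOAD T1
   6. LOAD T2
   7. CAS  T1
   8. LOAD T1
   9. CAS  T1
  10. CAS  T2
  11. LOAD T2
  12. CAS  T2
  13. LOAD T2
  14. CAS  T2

C

Tracing schedule C:
1. LOAD T0 → mem=4 r[T0]=4 [LOAD]
2. CAS T0 → mem=5 r[T0]=4 [OK]
3. LOAD T1 → mem=5 r[T1]=5 [LOAD]
4. CAS T1 → mem=6 r[T1]=5 [OK]
5. LOAD T1 → mem=6 r[T1]=6 [LOAD]
6. LOAD T2 → mem=6 r[T2]=6 [LOAD]
7. CAS T1 → mem=7 r[T1]=6 [OK]
8. LOAD T1 → mem=7 r[T1]=7 [LOAD]
9. CAS T1 → mem=8 r[T1]=7 [OK]
10. CAS T2 → mem=8 r[T2]=6 [RETRY]
11. LOAD T2 → mem=8 r[T2]=8 [LOAD]
12. CAS T2 → mem=9 r[T2]=8 [OK]
13. LOAD T2 → mem=9 r[T2]=9 [LOAD]
14. CAS T2 → mem=10 r[T2]=9 [OK]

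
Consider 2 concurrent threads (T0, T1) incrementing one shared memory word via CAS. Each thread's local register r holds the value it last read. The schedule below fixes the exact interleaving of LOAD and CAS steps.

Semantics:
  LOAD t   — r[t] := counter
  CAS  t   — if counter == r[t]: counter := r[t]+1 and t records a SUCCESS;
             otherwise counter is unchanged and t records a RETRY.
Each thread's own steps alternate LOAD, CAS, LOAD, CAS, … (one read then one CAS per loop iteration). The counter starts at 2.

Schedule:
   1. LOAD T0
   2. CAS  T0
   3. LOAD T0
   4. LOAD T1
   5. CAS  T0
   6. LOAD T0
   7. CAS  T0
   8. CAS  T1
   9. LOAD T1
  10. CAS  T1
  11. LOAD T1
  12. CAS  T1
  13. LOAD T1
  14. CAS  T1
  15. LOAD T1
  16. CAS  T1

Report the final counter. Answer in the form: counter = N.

[1] T0.load  rd  (counter 2, T0.r 2)
[2] T0.cas  hit  (counter 3, T0.r 2)
[3] T0.load  rd  (counter 3, T0.r 3)
[4] T1.load  rd  (counter 3, T1.r 3)
[5] T0.cas  hit  (counter 4, T0.r 3)
[6] T0.load  rd  (counter 4, T0.r 4)
[7] T0.cas  hit  (counter 5, T0.r 4)
[8] T1.cas  miss  (counter 5, T1.r 3)
[9] T1.load  rd  (counter 5, T1.r 5)
[10] T1.cas  hit  (counter 6, T1.r 5)
[11] T1.load  rd  (counter 6, T1.r 6)
[12] T1.cas  hit  (counter 7, T1.r 6)
[13] T1.load  rd  (counter 7, T1.r 7)
[14] T1.cas  hit  (counter 8, T1.r 7)
[15] T1.load  rd  (counter 8, T1.r 8)
[16] T1.cas  hit  (counter 9, T1.r 8)

counter = 9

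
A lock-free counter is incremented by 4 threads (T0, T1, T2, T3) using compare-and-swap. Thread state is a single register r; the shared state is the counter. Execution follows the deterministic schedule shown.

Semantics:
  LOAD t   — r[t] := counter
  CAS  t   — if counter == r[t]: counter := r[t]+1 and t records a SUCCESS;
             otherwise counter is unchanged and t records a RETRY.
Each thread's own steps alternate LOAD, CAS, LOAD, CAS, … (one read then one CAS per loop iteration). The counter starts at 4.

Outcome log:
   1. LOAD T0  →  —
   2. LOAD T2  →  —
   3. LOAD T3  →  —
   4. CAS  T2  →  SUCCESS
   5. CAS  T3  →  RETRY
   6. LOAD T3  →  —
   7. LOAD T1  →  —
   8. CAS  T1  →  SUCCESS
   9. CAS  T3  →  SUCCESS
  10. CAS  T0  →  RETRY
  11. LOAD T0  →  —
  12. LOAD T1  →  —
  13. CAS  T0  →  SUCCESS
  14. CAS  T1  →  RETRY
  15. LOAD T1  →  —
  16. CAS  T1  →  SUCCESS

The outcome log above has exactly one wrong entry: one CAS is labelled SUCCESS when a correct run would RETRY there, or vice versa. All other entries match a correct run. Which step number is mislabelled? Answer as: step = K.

Reference trace:
step 1: T0 LOAD ⇒ load; ctr=4 reg=4
step 2: T2 LOAD ⇒ load; ctr=4 reg=4
step 3: T3 LOAD ⇒ load; ctr=4 reg=4
step 4: T2 CAS ⇒ ok; ctr=5 reg=4
step 5: T3 CAS ⇒ retry; ctr=5 reg=4
step 6: T3 LOAD ⇒ load; ctr=5 reg=5
step 7: T1 LOAD ⇒ load; ctr=5 reg=5
step 8: T1 CAS ⇒ ok; ctr=6 reg=5
step 9: T3 CAS ⇒ retry; ctr=6 reg=5
step 10: T0 CAS ⇒ retry; ctr=6 reg=4
step 11: T0 LOAD ⇒ load; ctr=6 reg=6
step 12: T1 LOAD ⇒ load; ctr=6 reg=6
step 13: T0 CAS ⇒ ok; ctr=7 reg=6
step 14: T1 CAS ⇒ retry; ctr=7 reg=6
step 15: T1 LOAD ⇒ load; ctr=7 reg=7
step 16: T1 CAS ⇒ ok; ctr=8 reg=7
Log disagrees first at step 9.

step = 9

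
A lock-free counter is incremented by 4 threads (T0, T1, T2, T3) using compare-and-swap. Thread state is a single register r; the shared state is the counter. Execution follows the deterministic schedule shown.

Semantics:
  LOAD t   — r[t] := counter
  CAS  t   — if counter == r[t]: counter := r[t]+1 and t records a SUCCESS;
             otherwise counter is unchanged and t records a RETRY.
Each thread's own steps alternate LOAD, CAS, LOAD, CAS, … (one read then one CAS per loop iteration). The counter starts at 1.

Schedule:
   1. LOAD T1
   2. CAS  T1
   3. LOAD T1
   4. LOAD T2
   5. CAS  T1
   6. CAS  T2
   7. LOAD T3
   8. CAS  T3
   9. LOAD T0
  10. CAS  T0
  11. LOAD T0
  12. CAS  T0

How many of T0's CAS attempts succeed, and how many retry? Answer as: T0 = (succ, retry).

T0 = (2, 0)

[1] T1.load  rd  (counter 1, T1.r 1)
[2] T1.cas  hit  (counter 2, T1.r 1)
[3] T1.load  rd  (counter 2, T1.r 2)
[4] T2.load  rd  (counter 2, T2.r 2)
[5] T1.cas  hit  (counter 3, T1.r 2)
[6] T2.cas  miss  (counter 3, T2.r 2)
[7] T3.load  rd  (counter 3, T3.r 3)
[8] T3.cas  hit  (counter 4, T3.r 3)
[9] T0.load  rd  (counter 4, T0.r 4)
[10] T0.cas  hit  (counter 5, T0.r 4)
[11] T0.load  rd  (counter 5, T0.r 5)
[12] T0.cas  hit  (counter 6, T0.r 5)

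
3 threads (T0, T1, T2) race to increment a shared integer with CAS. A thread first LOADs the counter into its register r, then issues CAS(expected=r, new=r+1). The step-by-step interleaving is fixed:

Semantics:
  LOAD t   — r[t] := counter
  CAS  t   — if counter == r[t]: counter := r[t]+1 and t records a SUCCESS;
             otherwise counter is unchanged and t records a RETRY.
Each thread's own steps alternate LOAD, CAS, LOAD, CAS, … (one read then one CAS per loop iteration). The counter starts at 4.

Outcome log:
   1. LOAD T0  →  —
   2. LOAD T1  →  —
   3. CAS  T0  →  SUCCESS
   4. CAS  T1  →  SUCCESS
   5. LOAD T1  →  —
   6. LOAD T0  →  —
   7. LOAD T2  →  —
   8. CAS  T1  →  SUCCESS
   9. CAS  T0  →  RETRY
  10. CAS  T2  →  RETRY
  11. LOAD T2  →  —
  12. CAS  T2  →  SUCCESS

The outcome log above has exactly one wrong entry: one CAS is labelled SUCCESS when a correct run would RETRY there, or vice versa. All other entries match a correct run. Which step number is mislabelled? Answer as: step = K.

step = 4

Re-executing:
#1 T0 reads 4
#2 T1 reads 4
#3 T0 CAS(4→5) writes; counter now 5
#4 T1 CAS(4→5) fails; counter now 5
#5 T1 reads 5
#6 T0 reads 5
#7 T2 reads 5
#8 T1 CAS(5→6) writes; counter now 6
#9 T0 CAS(5→6) fails; counter now 6
#10 T2 CAS(5→6) fails; counter now 6
#11 T2 reads 6
#12 T2 CAS(6→7) writes; counter now 7
Flip is step 4.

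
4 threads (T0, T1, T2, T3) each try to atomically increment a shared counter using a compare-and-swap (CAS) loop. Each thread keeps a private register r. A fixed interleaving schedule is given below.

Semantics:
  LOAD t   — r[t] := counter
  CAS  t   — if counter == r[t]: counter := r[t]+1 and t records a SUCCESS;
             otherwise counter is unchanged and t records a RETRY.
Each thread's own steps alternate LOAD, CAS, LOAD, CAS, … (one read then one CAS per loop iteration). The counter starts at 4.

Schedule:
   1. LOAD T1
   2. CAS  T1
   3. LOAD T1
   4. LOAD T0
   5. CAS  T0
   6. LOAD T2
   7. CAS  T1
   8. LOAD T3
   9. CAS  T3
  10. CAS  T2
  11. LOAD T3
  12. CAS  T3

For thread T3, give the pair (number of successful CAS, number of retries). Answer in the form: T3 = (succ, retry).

T3 = (2, 0)

1. LOAD T1 → mem=4 r[T1]=4 [LOAD]
2. CAS T1 → mem=5 r[T1]=4 [OK]
3. LOAD T1 → mem=5 r[T1]=5 [LOAD]
4. LOAD T0 → mem=5 r[T0]=5 [LOAD]
5. CAS T0 → mem=6 r[T0]=5 [OK]
6. LOAD T2 → mem=6 r[T2]=6 [LOAD]
7. CAS T1 → mem=6 r[T1]=5 [RETRY]
8. LOAD T3 → mem=6 r[T3]=6 [LOAD]
9. CAS T3 → mem=7 r[T3]=6 [OK]
10. CAS T2 → mem=7 r[T2]=6 [RETRY]
11. LOAD T3 → mem=7 r[T3]=7 [LOAD]
12. CAS T3 → mem=8 r[T3]=7 [OK]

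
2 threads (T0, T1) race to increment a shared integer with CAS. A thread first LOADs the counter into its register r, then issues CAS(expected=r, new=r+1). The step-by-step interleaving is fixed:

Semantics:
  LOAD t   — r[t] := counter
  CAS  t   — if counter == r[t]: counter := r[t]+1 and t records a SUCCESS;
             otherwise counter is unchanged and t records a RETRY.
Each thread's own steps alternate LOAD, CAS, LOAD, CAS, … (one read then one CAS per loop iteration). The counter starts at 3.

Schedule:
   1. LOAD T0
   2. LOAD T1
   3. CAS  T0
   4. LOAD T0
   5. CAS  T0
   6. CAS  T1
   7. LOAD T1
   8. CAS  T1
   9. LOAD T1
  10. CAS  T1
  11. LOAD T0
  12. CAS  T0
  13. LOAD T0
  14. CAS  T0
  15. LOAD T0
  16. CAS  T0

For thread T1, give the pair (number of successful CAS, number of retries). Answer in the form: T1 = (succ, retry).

T1 = (2, 1)

1. LOAD T0 → mem=3 r[T0]=3 [LOAD]
2. LOAD T1 → mem=3 r[T1]=3 [LOAD]
3. CAS T0 → mem=4 r[T0]=3 [OK]
4. LOAD T0 → mem=4 r[T0]=4 [LOAD]
5. CAS T0 → mem=5 r[T0]=4 [OK]
6. CAS T1 → mem=5 r[T1]=3 [RETRY]
7. LOAD T1 → mem=5 r[T1]=5 [LOAD]
8. CAS T1 → mem=6 r[T1]=5 [OK]
9. LOAD T1 → mem=6 r[T1]=6 [LOAD]
10. CAS T1 → mem=7 r[T1]=6 [OK]
11. LOAD T0 → mem=7 r[T0]=7 [LOAD]
12. CAS T0 → mem=8 r[T0]=7 [OK]
13. LOAD T0 → mem=8 r[T0]=8 [LOAD]
14. CAS T0 → mem=9 r[T0]=8 [OK]
15. LOAD T0 → mem=9 r[T0]=9 [LOAD]
16. CAS T0 → mem=10 r[T0]=9 [OK]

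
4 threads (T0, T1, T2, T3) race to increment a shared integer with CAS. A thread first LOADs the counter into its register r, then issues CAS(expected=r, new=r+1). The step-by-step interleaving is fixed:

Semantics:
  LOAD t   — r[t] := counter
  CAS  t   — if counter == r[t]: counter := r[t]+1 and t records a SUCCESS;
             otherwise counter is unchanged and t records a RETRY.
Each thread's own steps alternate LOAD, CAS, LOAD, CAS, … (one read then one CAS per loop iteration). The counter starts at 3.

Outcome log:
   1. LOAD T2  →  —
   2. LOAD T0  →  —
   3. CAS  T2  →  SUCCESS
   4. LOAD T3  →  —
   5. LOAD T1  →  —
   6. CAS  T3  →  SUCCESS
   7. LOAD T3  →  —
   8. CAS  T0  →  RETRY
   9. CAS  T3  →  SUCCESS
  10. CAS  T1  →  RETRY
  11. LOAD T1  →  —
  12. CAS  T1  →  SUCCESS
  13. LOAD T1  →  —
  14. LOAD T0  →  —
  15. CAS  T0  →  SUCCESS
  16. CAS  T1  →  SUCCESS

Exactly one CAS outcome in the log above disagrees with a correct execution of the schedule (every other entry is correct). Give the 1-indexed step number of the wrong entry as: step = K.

step = 16

Correct run:
1. LOAD T2 → mem=3 r[T2]=3 [LOAD]
2. LOAD T0 → mem=3 r[T0]=3 [LOAD]
3. CAS T2 → mem=4 r[T2]=3 [OK]
4. LOAD T3 → mem=4 r[T3]=4 [LOAD]
5. LOAD T1 → mem=4 r[T1]=4 [LOAD]
6. CAS T3 → mem=5 r[T3]=4 [OK]
7. LOAD T3 → mem=5 r[T3]=5 [LOAD]
8. CAS T0 → mem=5 r[T0]=3 [RETRY]
9. CAS T3 → mem=6 r[T3]=5 [OK]
10. CAS T1 → mem=6 r[T1]=4 [RETRY]
11. LOAD T1 → mem=6 r[T1]=6 [LOAD]
12. CAS T1 → mem=7 r[T1]=6 [OK]
13. LOAD T1 → mem=7 r[T1]=7 [LOAD]
14. LOAD T0 → mem=7 r[T0]=7 [LOAD]
15. CAS T0 → mem=8 r[T0]=7 [OK]
16. CAS T1 → mem=8 r[T1]=7 [RETRY]
Mismatch at 16.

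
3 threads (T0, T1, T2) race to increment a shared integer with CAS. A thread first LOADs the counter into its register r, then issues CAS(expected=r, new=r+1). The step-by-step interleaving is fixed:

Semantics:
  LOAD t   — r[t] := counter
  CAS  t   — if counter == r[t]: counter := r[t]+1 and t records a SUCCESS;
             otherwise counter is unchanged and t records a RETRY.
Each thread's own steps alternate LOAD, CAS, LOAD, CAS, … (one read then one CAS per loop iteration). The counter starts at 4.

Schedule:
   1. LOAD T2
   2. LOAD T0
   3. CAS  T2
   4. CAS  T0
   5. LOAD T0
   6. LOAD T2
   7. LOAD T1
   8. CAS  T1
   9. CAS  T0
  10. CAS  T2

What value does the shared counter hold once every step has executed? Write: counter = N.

counter = 6

#1 T2 reads 4
#2 T0 reads 4
#3 T2 CAS(4→5) writes; counter now 5
#4 T0 CAS(4→5) fails; counter now 5
#5 T0 reads 5
#6 T2 reads 5
#7 T1 reads 5
#8 T1 CAS(5→6) writes; counter now 6
#9 T0 CAS(5→6) fails; counter now 6
#10 T2 CAS(5→6) fails; counter now 6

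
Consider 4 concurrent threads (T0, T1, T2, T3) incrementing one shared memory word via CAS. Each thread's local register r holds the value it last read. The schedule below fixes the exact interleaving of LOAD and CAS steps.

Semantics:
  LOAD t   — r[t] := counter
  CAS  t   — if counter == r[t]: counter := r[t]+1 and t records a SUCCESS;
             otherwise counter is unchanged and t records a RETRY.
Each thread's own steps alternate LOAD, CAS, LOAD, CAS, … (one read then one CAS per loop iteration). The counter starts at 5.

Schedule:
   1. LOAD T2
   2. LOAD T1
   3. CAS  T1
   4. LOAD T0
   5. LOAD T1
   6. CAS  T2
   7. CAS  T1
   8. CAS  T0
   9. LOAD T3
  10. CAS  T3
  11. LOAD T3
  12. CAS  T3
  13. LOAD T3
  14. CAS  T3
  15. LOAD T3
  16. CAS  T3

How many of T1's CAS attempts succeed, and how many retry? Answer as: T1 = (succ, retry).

T1 = (2, 0)

#1 T2 reads 5
#2 T1 reads 5
#3 T1 CAS(5→6) writes; counter now 6
#4 T0 reads 6
#5 T1 reads 6
#6 T2 CAS(5→6) fails; counter now 6
#7 T1 CAS(6→7) writes; counter now 7
#8 T0 CAS(6→7) fails; counter now 7
#9 T3 reads 7
#10 T3 CAS(7→8) writes; counter now 8
#11 T3 reads 8
#12 T3 CAS(8→9) writes; counter now 9
#13 T3 reads 9
#14 T3 CAS(9→10) writes; counter now 10
#15 T3 reads 10
#16 T3 CAS(10→11) writes; counter now 11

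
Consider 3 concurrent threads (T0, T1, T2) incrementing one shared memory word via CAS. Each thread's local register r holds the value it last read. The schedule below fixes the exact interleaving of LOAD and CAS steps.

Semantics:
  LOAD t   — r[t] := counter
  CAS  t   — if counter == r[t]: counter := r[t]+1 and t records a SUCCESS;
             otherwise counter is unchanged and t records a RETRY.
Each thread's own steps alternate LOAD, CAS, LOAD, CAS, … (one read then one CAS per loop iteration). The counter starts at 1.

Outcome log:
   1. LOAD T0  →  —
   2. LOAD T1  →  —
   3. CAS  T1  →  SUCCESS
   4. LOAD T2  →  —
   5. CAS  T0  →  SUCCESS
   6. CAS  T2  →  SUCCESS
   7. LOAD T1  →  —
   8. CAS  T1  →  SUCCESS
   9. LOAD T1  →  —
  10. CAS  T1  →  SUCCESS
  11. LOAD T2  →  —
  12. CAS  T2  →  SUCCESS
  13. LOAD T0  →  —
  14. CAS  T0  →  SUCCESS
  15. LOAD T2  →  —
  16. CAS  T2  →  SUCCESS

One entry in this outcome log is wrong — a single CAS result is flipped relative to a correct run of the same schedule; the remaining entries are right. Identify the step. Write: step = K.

Reference trace:
T0 LOAD — after: cnt=1, r=1 — load
T1 LOAD — after: cnt=1, r=1 — load
T1 CAS — after: cnt=2, r=1 — ok
T2 LOAD — after: cnt=2, r=2 — load
T0 CAS — after: cnt=2, r=1 — retry
T2 CAS — after: cnt=3, r=2 — ok
T1 LOAD — after: cnt=3, r=3 — load
T1 CAS — after: cnt=4, r=3 — ok
T1 LOAD — after: cnt=4, r=4 — load
T1 CAS — after: cnt=5, r=4 — ok
T2 LOAD — after: cnt=5, r=5 — load
T2 CAS — after: cnt=6, r=5 — ok
T0 LOAD — after: cnt=6, r=6 — load
T0 CAS — after: cnt=7, r=6 — ok
T2 LOAD — after: cnt=7, r=7 — load
T2 CAS — after: cnt=8, r=7 — ok
Log disagrees first at step 5.

step = 5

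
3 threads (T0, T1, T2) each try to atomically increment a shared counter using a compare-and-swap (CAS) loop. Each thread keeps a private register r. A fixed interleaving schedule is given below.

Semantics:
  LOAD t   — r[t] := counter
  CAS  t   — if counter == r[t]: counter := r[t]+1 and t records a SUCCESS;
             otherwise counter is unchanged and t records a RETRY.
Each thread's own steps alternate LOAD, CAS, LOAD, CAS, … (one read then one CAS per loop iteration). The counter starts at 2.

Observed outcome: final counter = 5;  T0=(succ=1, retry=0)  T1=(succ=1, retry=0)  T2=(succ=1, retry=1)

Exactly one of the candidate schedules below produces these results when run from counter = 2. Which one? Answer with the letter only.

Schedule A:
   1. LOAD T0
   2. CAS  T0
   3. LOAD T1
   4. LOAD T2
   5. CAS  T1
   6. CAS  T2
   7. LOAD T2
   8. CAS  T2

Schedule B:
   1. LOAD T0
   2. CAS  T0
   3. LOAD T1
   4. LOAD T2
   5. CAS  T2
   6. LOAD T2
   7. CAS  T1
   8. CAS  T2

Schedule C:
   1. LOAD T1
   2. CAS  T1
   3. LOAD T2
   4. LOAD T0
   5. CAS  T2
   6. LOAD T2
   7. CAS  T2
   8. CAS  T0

Tracing schedule A:
#1 T0 reads 2
#2 T0 CAS(2→3) writes; counter now 3
#3 T1 reads 3
#4 T2 reads 3
#5 T1 CAS(3→4) writes; counter now 4
#6 T2 CAS(3→4) fails; counter now 4
#7 T2 reads 4
#8 T2 CAS(4→5) writes; counter now 5

A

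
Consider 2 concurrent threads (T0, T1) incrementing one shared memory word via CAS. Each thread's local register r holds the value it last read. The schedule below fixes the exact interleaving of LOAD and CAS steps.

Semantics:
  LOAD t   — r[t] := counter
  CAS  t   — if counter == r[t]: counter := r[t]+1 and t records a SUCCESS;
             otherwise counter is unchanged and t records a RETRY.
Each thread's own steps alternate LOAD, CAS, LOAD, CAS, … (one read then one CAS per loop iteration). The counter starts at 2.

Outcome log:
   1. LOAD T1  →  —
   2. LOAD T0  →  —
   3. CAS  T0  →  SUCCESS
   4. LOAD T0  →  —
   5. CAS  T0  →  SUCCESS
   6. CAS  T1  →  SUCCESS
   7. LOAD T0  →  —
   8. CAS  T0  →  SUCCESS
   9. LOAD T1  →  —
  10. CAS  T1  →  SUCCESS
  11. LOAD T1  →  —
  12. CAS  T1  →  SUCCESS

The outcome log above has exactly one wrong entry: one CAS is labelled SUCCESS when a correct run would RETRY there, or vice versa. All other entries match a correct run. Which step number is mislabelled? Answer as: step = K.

step = 6

Reference trace:
[1] T1.load  rd  (counter 2, T1.r 2)
[2] T0.load  rd  (counter 2, T0.r 2)
[3] T0.cas  hit  (counter 3, T0.r 2)
[4] T0.load  rd  (counter 3, T0.r 3)
[5] T0.cas  hit  (counter 4, T0.r 3)
[6] T1.cas  miss  (counter 4, T1.r 2)
[7] T0.load  rd  (counter 4, T0.r 4)
[8] T0.cas  hit  (counter 5, T0.r 4)
[9] T1.load  rd  (counter 5, T1.r 5)
[10] T1.cas  hit  (counter 6, T1.r 5)
[11] T1.load  rd  (counter 6, T1.r 6)
[12] T1.cas  hit  (counter 7, T1.r 6)
Flip is step 6.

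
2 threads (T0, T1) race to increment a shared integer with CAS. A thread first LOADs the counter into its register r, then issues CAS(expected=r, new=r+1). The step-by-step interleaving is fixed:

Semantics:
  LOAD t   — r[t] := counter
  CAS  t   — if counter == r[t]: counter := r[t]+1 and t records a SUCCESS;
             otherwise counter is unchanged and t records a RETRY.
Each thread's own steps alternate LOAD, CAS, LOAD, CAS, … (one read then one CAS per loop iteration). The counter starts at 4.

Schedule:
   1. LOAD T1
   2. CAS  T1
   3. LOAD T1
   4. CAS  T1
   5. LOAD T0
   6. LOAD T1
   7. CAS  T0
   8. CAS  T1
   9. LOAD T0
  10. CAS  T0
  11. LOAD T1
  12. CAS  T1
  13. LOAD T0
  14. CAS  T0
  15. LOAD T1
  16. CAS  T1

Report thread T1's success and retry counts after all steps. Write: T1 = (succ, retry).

T1 = (4, 1)

1. LOAD T1 → mem=4 r[T1]=4 [LOAD]
2. CAS T1 → mem=5 r[T1]=4 [OK]
3. LOAD T1 → mem=5 r[T1]=5 [LOAD]
4. CAS T1 → mem=6 r[T1]=5 [OK]
5. LOAD T0 → mem=6 r[T0]=6 [LOAD]
6. LOAD T1 → mem=6 r[T1]=6 [LOAD]
7. CAS T0 → mem=7 r[T0]=6 [OK]
8. CAS T1 → mem=7 r[T1]=6 [RETRY]
9. LOAD T0 → mem=7 r[T0]=7 [LOAD]
10. CAS T0 → mem=8 r[T0]=7 [OK]
11. LOAD T1 → mem=8 r[T1]=8 [LOAD]
12. CAS T1 → mem=9 r[T1]=8 [OK]
13. LOAD T0 → mem=9 r[T0]=9 [LOAD]
14. CAS T0 → mem=10 r[T0]=9 [OK]
15. LOAD T1 → mem=10 r[T1]=10 [LOAD]
16. CAS T1 → mem=11 r[T1]=10 [OK]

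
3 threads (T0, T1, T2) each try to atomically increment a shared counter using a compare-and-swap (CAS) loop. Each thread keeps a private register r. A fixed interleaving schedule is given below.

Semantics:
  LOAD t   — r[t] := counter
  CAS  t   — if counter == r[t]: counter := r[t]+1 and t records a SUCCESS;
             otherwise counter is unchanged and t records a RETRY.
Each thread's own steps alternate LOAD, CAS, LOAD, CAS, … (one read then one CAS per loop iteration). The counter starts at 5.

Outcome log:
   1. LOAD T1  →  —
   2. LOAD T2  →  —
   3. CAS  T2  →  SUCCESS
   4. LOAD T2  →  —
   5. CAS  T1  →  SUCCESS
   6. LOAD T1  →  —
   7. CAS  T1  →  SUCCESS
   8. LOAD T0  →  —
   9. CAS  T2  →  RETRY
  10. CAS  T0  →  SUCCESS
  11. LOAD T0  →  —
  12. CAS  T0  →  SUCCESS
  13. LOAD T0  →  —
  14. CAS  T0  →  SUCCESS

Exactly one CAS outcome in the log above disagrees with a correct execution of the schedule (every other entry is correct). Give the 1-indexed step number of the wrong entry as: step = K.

step = 5

Re-executing:
T1 LOAD — after: cnt=5, r=5 — load
T2 LOAD — after: cnt=5, r=5 — load
T2 CAS — after: cnt=6, r=5 — ok
T2 LOAD — after: cnt=6, r=6 — load
T1 CAS — after: cnt=6, r=5 — retry
T1 LOAD — after: cnt=6, r=6 — load
T1 CAS — after: cnt=7, r=6 — ok
T0 LOAD — after: cnt=7, r=7 — load
T2 CAS — after: cnt=7, r=6 — retry
T0 CAS — after: cnt=8, r=7 — ok
T0 LOAD — after: cnt=8, r=8 — load
T0 CAS — after: cnt=9, r=8 — ok
T0 LOAD — after: cnt=9, r=9 — load
T0 CAS — after: cnt=10, r=9 — ok
Log disagrees first at step 5.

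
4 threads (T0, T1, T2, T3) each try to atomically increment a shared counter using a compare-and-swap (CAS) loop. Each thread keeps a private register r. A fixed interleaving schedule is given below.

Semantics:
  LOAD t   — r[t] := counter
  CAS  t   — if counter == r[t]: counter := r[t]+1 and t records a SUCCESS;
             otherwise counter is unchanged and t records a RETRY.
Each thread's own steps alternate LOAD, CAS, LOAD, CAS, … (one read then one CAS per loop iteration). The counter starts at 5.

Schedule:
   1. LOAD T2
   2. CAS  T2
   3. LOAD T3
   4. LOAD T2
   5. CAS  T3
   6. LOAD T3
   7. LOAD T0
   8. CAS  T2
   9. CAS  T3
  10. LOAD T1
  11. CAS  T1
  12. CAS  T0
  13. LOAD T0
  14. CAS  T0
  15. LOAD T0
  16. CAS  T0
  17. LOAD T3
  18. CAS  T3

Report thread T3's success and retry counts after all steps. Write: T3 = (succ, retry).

T3 = (3, 0)

[1] T2.load  rd  (counter 5, T2.r 5)
[2] T2.cas  hit  (counter 6, T2.r 5)
[3] T3.load  rd  (counter 6, T3.r 6)
[4] T2.load  rd  (counter 6, T2.r 6)
[5] T3.cas  hit  (counter 7, T3.r 6)
[6] T3.load  rd  (counter 7, T3.r 7)
[7] T0.load  rd  (counter 7, T0.r 7)
[8] T2.cas  miss  (counter 7, T2.r 6)
[9] T3.cas  hit  (counter 8, T3.r 7)
[10] T1.load  rd  (counter 8, T1.r 8)
[11] T1.cas  hit  (counter 9, T1.r 8)
[12] T0.cas  miss  (counter 9, T0.r 7)
[13] T0.load  rd  (counter 9, T0.r 9)
[14] T0.cas  hit  (counter 10, T0.r 9)
[15] T0.load  rd  (counter 10, T0.r 10)
[16] T0.cas  hit  (counter 11, T0.r 10)
[17] T3.load  rd  (counter 11, T3.r 11)
[18] T3.cas  hit  (counter 12, T3.r 11)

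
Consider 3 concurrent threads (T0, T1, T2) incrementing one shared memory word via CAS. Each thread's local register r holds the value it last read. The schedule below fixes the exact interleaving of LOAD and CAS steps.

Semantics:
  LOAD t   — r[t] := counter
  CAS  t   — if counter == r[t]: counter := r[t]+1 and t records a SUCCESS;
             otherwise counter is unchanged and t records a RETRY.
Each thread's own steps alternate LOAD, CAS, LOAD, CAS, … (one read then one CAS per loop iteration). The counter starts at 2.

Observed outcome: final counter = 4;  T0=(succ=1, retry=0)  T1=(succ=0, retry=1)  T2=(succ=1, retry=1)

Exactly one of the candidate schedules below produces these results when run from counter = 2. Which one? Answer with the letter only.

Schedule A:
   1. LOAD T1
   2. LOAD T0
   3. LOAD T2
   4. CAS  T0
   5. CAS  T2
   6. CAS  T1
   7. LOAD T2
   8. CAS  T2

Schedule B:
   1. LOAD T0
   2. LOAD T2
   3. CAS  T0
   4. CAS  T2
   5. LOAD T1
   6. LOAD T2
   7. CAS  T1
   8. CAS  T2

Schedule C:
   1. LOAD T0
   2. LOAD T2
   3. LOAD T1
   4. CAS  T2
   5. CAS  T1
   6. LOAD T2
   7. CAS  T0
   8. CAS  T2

Simulating candidate A:
1. LOAD T1 → mem=2 r[T1]=2 [LOAD]
2. LOAD T0 → mem=2 r[T0]=2 [LOAD]
3. LOAD T2 → mem=2 r[T2]=2 [LOAD]
4. CAS T0 → mem=3 r[T0]=2 [OK]
5. CAS T2 → mem=3 r[T2]=2 [RETRY]
6. CAS T1 → mem=3 r[T1]=2 [RETRY]
7. LOAD T2 → mem=3 r[T2]=3 [LOAD]
8. CAS T2 → mem=4 r[T2]=3 [OK]

A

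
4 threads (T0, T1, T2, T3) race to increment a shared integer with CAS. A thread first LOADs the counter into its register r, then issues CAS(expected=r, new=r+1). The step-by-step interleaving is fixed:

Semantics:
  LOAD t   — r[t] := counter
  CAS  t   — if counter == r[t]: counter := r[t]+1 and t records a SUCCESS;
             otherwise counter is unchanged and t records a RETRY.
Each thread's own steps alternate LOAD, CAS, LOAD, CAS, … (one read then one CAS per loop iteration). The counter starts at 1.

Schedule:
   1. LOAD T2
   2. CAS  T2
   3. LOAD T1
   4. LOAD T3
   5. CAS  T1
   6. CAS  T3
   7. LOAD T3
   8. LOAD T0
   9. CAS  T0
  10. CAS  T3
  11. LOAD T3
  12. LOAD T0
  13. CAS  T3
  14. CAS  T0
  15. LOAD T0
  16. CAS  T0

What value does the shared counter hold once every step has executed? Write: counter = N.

counter = 6

   1) LOAD T2:  M=1  r_T2=1
   2) CAS  T2:  M=2  r_T2=1 ✓
   3) LOAD T1:  M=2  r_T1=2
   4) LOAD T3:  M=2  r_T3=2
   5) CAS  T1:  M=3  r_T1=2 ✓
   6) CAS  T3:  M=3  r_T3=2 ✗
   7) LOAD T3:  M=3  r_T3=3
   8) LOAD T0:  M=3  r_T0=3
   9) CAS  T0:  M=4  r_T0=3 ✓
  10) CAS  T3:  M=4  r_T3=3 ✗
  11) LOAD T3:  M=4  r_T3=4
  12) LOAD T0:  M=4  r_T0=4
  13) CAS  T3:  M=5  r_T3=4 ✓
  14) CAS  T0:  M=5  r_T0=4 ✗
  15) LOAD T0:  M=5  r_T0=5
  16) CAS  T0:  M=6  r_T0=5 ✓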